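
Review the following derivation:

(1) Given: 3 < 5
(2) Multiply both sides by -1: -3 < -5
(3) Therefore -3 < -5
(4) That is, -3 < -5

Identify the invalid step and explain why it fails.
Step 2: Multiply both sides by -1: -3 < -5

Step 2 multiplies both sides by -1 but fails to reverse the inequality sign. When multiplying (or dividing) an inequality by a negative number, the direction must be reversed. Since 3 < 5, we should get -3 > -5, i.e., -3 > -5.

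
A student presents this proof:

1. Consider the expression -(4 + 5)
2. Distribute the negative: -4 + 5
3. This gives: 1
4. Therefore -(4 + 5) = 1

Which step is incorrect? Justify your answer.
Step 2: Distribute the negative: -4 + 5

Step 2 incorrectly distributes the negative sign. The correct distribution is -(4 + 5) = -4 - 5 = -9. The negative must be applied to both terms, not just the first. The error treats -(4 + 5) as -4 + 5, which equals 1 instead of -9.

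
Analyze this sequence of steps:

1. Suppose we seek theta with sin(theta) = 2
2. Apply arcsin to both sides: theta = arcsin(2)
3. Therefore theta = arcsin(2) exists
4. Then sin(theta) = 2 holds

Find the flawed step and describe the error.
Step 2: Apply arcsin to both sides: theta = arcsin(2)

Step 2 applies arcsin to 2. However, arcsin(x) is only defined for x in [-1, 1] because sin(theta) can only produce values in that range. Since |2| > 1, arcsin(2) is undefined. There is no angle whose sine equals 2.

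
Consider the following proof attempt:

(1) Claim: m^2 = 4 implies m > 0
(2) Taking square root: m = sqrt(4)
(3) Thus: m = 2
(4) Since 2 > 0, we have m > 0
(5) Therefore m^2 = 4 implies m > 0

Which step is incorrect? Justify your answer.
Step 2: Taking square root: m = sqrt(4)

Step 2 takes the square root and assumes the positive root only. The equation m^2 = 4 actually has two solutions: m = 2 and m = -2. The proof silently assumes m > 0 without justification, then uses this assumption to conclude m > 0, which is circular. The counterexample m = -2 shows the claim is false.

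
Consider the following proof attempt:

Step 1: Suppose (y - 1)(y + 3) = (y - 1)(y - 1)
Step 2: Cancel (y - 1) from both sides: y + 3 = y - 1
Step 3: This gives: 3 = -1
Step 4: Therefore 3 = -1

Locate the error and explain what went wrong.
Step 2: Cancel (y - 1) from both sides: y + 3 = y - 1

Step 2 cancels (y - 1) from both sides. This is only valid if (y - 1) ≠ 0, i.e., y ≠ 1. When y = 1, both sides equal zero regardless of the other factors. The correct approach requires considering y = 1 as a separate case.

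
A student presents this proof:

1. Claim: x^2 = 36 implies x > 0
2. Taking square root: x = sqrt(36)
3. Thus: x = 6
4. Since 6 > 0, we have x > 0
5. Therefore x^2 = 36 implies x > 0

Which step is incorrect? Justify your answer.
Step 2: Taking square root: x = sqrt(36)

Step 2 takes the square root and assumes the positive root only. The equation x^2 = 36 actually has two solutions: x = 6 and x = -6. The proof silently assumes x > 0 without justification, then uses this assumption to conclude x > 0, which is circular. The counterexample x = -6 shows the claim is false.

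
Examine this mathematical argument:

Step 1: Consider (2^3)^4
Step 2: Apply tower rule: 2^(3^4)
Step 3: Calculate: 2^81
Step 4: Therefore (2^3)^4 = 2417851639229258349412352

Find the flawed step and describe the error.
Step 2: Apply tower rule: 2^(3^4)

Step 2 incorrectly states that (a^b)^c = a^(b^c). The correct rule is (a^b)^c = a^(b×c). The actual value is (2^3)^4 = 2^12 = 4096, not 2^81 = 2417851639229258349412352.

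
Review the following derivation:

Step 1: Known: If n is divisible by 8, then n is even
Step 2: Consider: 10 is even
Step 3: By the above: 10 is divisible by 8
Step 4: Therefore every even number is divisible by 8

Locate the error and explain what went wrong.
Step 3: By the above: 10 is divisible by 8

Step 3 commits the fallacy of affirming the consequent. The known fact 'divisible by 8 → even' does NOT imply 'even → divisible by 8'. That would be the converse, which is false. For example, 10 is even but 10 ÷ 8 = 1.25, which is not an integer.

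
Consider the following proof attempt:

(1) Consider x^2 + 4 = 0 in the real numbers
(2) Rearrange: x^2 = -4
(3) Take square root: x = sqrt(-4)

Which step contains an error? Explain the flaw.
Step 3: Take square root: x = sqrt(-4)

Step 3 takes the square root of -4, which is negative. In the real number system, the square root of a negative number is undefined. The equation x^2 + 4 = 0 has no real solutions. Square roots of negative numbers only exist in the complex numbers.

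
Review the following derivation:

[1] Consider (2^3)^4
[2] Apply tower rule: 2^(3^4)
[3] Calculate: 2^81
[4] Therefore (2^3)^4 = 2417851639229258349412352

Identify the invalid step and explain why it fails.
Step 2: Apply tower rule: 2^(3^4)

Step 2 incorrectly states that (a^b)^c = a^(b^c). The correct rule is (a^b)^c = a^(b×c). The actual value is (2^3)^4 = 2^12 = 4096, not 2^81 = 2417851639229258349412352.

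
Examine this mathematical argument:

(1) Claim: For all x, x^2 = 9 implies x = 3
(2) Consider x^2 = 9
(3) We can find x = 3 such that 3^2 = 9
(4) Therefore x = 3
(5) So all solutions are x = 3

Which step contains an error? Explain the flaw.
Step 4: Therefore x = 3

Step 4 incorrectly concludes that x = 3 is the only solution. The proof shows that x = 3 is A solution (existence), but does not show it is the ONLY solution (uniqueness). In fact, x = -3 is also a solution since (-3)^2 = 9. Finding one solution doesn't prove there are no others.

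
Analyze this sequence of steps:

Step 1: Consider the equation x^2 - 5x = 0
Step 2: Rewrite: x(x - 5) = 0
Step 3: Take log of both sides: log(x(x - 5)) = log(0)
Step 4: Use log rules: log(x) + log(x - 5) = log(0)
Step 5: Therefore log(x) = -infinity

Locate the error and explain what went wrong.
Step 3: Take log of both sides: log(x(x - 5)) = log(0)

Step 3 takes the logarithm of both sides, resulting in log(0) on the right side. The logarithm is only defined for positive numbers; log(0) is undefined (approaches negative infinity). This operation is invalid.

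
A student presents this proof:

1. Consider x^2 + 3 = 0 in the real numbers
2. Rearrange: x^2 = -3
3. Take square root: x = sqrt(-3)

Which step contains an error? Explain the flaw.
Step 3: Take square root: x = sqrt(-3)

Step 3 takes the square root of -3, which is negative. In the real number system, the square root of a negative number is undefined. The equation x^2 + 3 = 0 has no real solutions. Square roots of negative numbers only exist in the complex numbers.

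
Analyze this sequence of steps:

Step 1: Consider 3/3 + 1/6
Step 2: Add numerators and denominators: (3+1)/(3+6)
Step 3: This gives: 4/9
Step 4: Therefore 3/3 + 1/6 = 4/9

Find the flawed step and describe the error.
Step 2: Add numerators and denominators: (3+1)/(3+6)

Step 2 incorrectly adds fractions by separately adding numerators and denominators. This is wrong. The correct method requires a common denominator: 3/3 + 1/6 = (3×6 + 1×3)/(3×6) = 21/18 = 7/6. The method used gives 4/9, which is different.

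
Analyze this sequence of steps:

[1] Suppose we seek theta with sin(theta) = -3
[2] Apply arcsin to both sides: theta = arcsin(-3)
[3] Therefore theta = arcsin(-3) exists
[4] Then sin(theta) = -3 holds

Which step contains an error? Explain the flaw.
Step 2: Apply arcsin to both sides: theta = arcsin(-3)

Step 2 applies arcsin to -3. However, arcsin(x) is only defined for x in [-1, 1] because sin(theta) can only produce values in that range. Since |-3| > 1, arcsin(-3) is undefined. There is no angle whose sine equals -3.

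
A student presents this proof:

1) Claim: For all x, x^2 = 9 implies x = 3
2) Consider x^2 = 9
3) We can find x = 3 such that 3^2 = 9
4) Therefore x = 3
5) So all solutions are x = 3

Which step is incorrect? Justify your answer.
Step 4: Therefore x = 3

Step 4 incorrectly concludes that x = 3 is the only solution. The proof shows that x = 3 is A solution (existence), but does not show it is the ONLY solution (uniqueness). In fact, x = -3 is also a solution since (-3)^2 = 9. Finding one solution doesn't prove there are no others.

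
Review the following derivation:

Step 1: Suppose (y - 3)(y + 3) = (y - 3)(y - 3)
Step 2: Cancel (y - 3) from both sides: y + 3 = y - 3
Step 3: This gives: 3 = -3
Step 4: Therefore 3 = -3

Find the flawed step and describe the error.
Step 2: Cancel (y - 3) from both sides: y + 3 = y - 3

Step 2 cancels (y - 3) from both sides. This is only valid if (y - 3) ≠ 0, i.e., y ≠ 3. When y = 3, both sides equal zero regardless of the other factors. The correct approach requires considering y = 3 as a separate case.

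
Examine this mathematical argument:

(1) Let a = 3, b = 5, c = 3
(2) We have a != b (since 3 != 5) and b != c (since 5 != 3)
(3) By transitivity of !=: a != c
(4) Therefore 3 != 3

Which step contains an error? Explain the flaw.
Step 3: By transitivity of !=: a != c

Step 3 incorrectly applies transitivity to the '!=' relation. Transitivity states: if a R b and b R c, then a R c. However, '!=' is not transitive. Counterexample: 3 != 5 and 5 != 3, but 3 = 3 (both equal 3). Transitivity holds for relations like <, <=, =, but not for !=.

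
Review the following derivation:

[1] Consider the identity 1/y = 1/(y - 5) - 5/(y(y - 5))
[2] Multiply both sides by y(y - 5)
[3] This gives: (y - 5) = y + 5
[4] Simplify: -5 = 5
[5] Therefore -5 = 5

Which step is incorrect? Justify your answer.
Step 3: This gives: (y - 5) = y + 5

Step 3 makes a sign error when clearing denominators. Multiplying -5/(y(y - 5)) by y(y - 5) gives -5, not +5. The correct result is (y - 5) = y - 5, which is trivially true, not (y - 5) = y + 5. (Step 1 is a valid identity: 1/(y - 5) - 5/(y(y - 5)) = (y - 5)/(y(y - 5)) = 1/y.)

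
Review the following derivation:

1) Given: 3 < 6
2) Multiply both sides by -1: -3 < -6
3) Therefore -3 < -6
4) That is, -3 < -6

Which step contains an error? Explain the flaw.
Step 2: Multiply both sides by -1: -3 < -6

Step 2 multiplies both sides by -1 but fails to reverse the inequality sign. When multiplying (or dividing) an inequality by a negative number, the direction must be reversed. Since 3 < 6, we should get -3 > -6, i.e., -3 > -6.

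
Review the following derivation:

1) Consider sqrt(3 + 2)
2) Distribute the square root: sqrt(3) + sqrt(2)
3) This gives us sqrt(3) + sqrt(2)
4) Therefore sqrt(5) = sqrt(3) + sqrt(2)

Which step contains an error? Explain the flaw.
Step 2: Distribute the square root: sqrt(3) + sqrt(2)

Step 2 incorrectly 'distributes' the square root over addition. The square root function does not distribute: sqrt(a + b) ≠ sqrt(a) + sqrt(b). In fact, sqrt(3 + 2) = sqrt(5) ≈ 2.2361, while sqrt(3) + sqrt(2) ≈ 3.1463.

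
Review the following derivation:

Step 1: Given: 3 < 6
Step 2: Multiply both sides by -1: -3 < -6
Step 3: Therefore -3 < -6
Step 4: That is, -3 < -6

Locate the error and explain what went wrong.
Step 2: Multiply both sides by -1: -3 < -6

Step 2 multiplies both sides by -1 but fails to reverse the inequality sign. When multiplying (or dividing) an inequality by a negative number, the direction must be reversed. Since 3 < 6, we should get -3 > -6, i.e., -3 > -6.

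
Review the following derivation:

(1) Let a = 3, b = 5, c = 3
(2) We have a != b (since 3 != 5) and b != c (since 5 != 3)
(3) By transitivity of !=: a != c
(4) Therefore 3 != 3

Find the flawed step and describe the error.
Step 3: By transitivity of !=: a != c

Step 3 incorrectly applies transitivity to the '!=' relation. Transitivity states: if a R b and b R c, then a R c. However, '!=' is not transitive. Counterexample: 3 != 5 and 5 != 3, but 3 = 3 (both equal 3). Transitivity holds for relations like <, <=, =, but not for !=.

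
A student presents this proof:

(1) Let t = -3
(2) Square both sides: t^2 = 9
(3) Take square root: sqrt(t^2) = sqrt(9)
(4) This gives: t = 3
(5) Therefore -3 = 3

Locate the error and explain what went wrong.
Step 4: This gives: t = 3

Step 4 incorrectly states that sqrt(t^2) = t. The correct identity is sqrt(t^2) = |t|. Since t = -3 < 0, we have sqrt(t^2) = |-3| = 3, not t = -3.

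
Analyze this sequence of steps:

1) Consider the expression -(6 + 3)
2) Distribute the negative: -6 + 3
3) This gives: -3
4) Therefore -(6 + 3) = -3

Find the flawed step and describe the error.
Step 2: Distribute the negative: -6 + 3

Step 2 incorrectly distributes the negative sign. The correct distribution is -(6 + 3) = -6 - 3 = -9. The negative must be applied to both terms, not just the first. The error treats -(6 + 3) as -6 + 3, which equals -3 instead of -9.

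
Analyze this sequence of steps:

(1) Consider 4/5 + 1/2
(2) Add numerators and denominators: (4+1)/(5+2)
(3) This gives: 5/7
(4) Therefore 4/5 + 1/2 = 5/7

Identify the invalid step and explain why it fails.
Step 2: Add numerators and denominators: (4+1)/(5+2)

Step 2 incorrectly adds fractions by separately adding numerators and denominators. This is wrong. The correct method requires a common denominator: 4/5 + 1/2 = (4×2 + 1×5)/(5×2) = 13/10 = 13/10. The method used gives 5/7, which is different.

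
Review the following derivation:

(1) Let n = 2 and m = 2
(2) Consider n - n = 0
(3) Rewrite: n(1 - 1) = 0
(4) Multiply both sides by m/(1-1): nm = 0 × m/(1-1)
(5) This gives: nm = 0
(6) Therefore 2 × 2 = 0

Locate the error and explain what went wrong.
Step 4: Multiply both sides by m/(1-1): nm = 0 × m/(1-1)

Step 4 multiplies both sides by m/(1-1). However, 1-1 = 0, so this is multiplication by m/0, which is undefined. We cannot multiply by an undefined expression.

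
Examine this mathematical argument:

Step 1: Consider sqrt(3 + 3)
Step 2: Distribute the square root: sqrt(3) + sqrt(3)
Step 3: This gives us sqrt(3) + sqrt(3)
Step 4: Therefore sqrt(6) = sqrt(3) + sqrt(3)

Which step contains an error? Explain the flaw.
Step 2: Distribute the square root: sqrt(3) + sqrt(3)

Step 2 incorrectly 'distributes' the square root over addition. The square root function does not distribute: sqrt(a + b) ≠ sqrt(a) + sqrt(b). In fact, sqrt(3 + 3) = sqrt(6) ≈ 2.4495, while sqrt(3) + sqrt(3) ≈ 3.4641.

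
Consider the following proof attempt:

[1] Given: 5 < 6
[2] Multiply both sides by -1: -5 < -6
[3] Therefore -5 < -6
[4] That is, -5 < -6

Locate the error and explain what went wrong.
Step 2: Multiply both sides by -1: -5 < -6

Step 2 multiplies both sides by -1 but fails to reverse the inequality sign. When multiplying (or dividing) an inequality by a negative number, the direction must be reversed. Since 5 < 6, we should get -5 > -6, i.e., -5 > -6.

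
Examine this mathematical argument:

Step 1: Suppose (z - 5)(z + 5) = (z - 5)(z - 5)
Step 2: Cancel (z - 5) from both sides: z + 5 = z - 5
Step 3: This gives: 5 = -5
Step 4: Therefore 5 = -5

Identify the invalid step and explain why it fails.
Step 2: Cancel (z - 5) from both sides: z + 5 = z - 5

Step 2 cancels (z - 5) from both sides. This is only valid if (z - 5) ≠ 0, i.e., z ≠ 5. When z = 5, both sides equal zero regardless of the other factors. The correct approach requires considering z = 5 as a separate case.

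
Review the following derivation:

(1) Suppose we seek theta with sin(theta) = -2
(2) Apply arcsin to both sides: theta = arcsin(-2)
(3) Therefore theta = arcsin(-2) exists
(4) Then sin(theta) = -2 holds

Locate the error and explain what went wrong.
Step 2: Apply arcsin to both sides: theta = arcsin(-2)

Step 2 applies arcsin to -2. However, arcsin(x) is only defined for x in [-1, 1] because sin(theta) can only produce values in that range. Since |-2| > 1, arcsin(-2) is undefined. There is no angle whose sine equals -2.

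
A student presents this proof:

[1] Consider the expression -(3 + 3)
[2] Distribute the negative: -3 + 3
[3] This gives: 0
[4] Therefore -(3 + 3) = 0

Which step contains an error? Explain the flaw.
Step 2: Distribute the negative: -3 + 3

Step 2 incorrectly distributes the negative sign. The correct distribution is -(3 + 3) = -3 - 3 = -6. The negative must be applied to both terms, not just the first. The error treats -(3 + 3) as -3 + 3, which equals 0 instead of -6.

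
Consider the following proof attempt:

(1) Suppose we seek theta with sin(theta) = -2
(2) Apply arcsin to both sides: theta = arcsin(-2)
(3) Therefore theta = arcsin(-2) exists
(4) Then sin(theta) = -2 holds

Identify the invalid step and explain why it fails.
Step 2: Apply arcsin to both sides: theta = arcsin(-2)

Step 2 applies arcsin to -2. However, arcsin(x) is only defined for x in [-1, 1] because sin(theta) can only produce values in that range. Since |-2| > 1, arcsin(-2) is undefined. There is no angle whose sine equals -2.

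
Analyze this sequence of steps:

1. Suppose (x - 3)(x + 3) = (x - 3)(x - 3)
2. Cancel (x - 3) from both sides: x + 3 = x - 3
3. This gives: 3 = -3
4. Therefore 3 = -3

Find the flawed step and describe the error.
Step 2: Cancel (x - 3) from both sides: x + 3 = x - 3

Step 2 cancels (x - 3) from both sides. This is only valid if (x - 3) ≠ 0, i.e., x ≠ 3. When x = 3, both sides equal zero regardless of the other factors. The correct approach requires considering x = 3 as a separate case.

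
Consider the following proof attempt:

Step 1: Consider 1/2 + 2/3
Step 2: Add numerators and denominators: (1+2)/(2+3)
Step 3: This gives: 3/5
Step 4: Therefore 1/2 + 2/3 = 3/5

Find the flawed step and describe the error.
Step 2: Add numerators and denominators: (1+2)/(2+3)

Step 2 incorrectly adds fractions by separately adding numerators and denominators. This is wrong. The correct method requires a common denominator: 1/2 + 2/3 = (1×3 + 2×2)/(2×3) = 7/6 = 7/6. The method used gives 3/5, which is different.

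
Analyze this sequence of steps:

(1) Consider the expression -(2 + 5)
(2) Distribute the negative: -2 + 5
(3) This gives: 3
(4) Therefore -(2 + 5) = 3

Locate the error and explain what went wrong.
Step 2: Distribute the negative: -2 + 5

Step 2 incorrectly distributes the negative sign. The correct distribution is -(2 + 5) = -2 - 5 = -7. The negative must be applied to both terms, not just the first. The error treats -(2 + 5) as -2 + 5, which equals 3 instead of -7.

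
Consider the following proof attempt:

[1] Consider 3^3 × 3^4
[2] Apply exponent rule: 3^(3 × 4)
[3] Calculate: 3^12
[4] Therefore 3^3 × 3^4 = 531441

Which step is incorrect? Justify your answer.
Step 2: Apply exponent rule: 3^(3 × 4)

Step 2 incorrectly states that a^b × a^c = a^(b×c). The correct rule is a^b × a^c = a^(b+c). The actual value is 3^3 × 3^4 = 3^7 = 2187, not 3^12 = 531441.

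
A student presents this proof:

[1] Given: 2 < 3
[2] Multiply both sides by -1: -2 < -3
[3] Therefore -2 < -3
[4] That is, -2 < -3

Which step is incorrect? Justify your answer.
Step 2: Multiply both sides by -1: -2 < -3

Step 2 multiplies both sides by -1 but fails to reverse the inequality sign. When multiplying (or dividing) an inequality by a negative number, the direction must be reversed. Since 2 < 3, we should get -2 > -3, i.e., -2 > -3.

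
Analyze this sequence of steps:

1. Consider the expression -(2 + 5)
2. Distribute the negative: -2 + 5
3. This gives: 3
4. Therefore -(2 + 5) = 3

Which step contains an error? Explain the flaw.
Step 2: Distribute the negative: -2 + 5

Step 2 incorrectly distributes the negative sign. The correct distribution is -(2 + 5) = -2 - 5 = -7. The negative must be applied to both terms, not just the first. The error treats -(2 + 5) as -2 + 5, which equals 3 instead of -7.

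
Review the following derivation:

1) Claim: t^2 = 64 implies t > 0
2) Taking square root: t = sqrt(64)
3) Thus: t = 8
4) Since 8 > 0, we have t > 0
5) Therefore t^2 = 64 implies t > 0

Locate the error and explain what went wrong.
Step 2: Taking square root: t = sqrt(64)

Step 2 takes the square root and assumes the positive root only. The equation t^2 = 64 actually has two solutions: t = 8 and t = -8. The proof silently assumes t > 0 without justification, then uses this assumption to conclude t > 0, which is circular. The counterexample t = -8 shows the claim is false.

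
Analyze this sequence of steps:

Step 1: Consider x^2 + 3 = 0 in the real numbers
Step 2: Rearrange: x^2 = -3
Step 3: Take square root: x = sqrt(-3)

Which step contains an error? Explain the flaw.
Step 3: Take square root: x = sqrt(-3)

Step 3 takes the square root of -3, which is negative. In the real number system, the square root of a negative number is undefined. The equation x^2 + 3 = 0 has no real solutions. Square roots of negative numbers only exist in the complex numbers.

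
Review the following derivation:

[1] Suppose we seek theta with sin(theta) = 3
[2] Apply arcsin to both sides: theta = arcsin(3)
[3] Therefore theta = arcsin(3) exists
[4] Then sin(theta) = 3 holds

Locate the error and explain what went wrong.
Step 2: Apply arcsin to both sides: theta = arcsin(3)

Step 2 applies arcsin to 3. However, arcsin(x) is only defined for x in [-1, 1] because sin(theta) can only produce values in that range. Since |3| > 1, arcsin(3) is undefined. There is no angle whose sine equals 3.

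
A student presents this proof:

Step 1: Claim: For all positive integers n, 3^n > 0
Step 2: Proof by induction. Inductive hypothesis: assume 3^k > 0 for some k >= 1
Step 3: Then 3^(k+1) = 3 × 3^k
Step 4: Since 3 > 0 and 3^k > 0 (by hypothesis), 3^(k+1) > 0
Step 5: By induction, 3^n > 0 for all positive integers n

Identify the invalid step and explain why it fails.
Step 5: By induction, 3^n > 0 for all positive integers n

Step 5 concludes the proof by induction, but no base case was ever established. A valid induction proof requires: (1) a base case proving 3^1 > 0, and (2) an inductive step showing IF 3^k > 0 THEN 3^(k+1) > 0. Steps 2-4 correctly establish the inductive step, but without the base case the conclusion in step 5 does not follow.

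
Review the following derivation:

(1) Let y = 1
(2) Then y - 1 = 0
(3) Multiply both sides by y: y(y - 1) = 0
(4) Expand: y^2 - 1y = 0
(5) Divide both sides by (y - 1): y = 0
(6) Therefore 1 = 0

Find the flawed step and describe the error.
Step 5: Divide both sides by (y - 1): y = 0

Step 5 divides both sides by (y - 1). However, since y = 1, we have (y - 1) = 0. Division by zero is undefined, making this step invalid.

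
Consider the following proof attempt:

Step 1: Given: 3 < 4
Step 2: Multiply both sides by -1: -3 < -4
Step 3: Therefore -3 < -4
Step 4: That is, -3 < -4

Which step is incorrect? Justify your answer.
Step 2: Multiply both sides by -1: -3 < -4

Step 2 multiplies both sides by -1 but fails to reverse the inequality sign. When multiplying (or dividing) an inequality by a negative number, the direction must be reversed. Since 3 < 4, we should get -3 > -4, i.e., -3 > -4.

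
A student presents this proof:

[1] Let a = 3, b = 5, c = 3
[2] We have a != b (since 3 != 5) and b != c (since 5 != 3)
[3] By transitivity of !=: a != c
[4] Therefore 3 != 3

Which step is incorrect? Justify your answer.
Step 3: By transitivity of !=: a != c

Step 3 incorrectly applies transitivity to the '!=' relation. Transitivity states: if a R b and b R c, then a R c. However, '!=' is not transitive. Counterexample: 3 != 5 and 5 != 3, but 3 = 3 (both equal 3). Transitivity holds for relations like <, <=, =, but not for !=.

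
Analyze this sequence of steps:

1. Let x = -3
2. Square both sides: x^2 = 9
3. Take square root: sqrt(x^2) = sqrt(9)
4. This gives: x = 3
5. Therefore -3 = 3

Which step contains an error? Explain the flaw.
Step 4: This gives: x = 3

Step 4 incorrectly states that sqrt(x^2) = x. The correct identity is sqrt(x^2) = |x|. Since x = -3 < 0, we have sqrt(x^2) = |-3| = 3, not x = -3.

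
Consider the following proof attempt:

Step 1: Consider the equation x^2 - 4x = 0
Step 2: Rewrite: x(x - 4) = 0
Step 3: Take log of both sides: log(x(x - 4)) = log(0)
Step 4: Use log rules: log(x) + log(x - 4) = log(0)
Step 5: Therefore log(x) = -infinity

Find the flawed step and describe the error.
Step 3: Take log of both sides: log(x(x - 4)) = log(0)

Step 3 takes the logarithm of both sides, resulting in log(0) on the right side. The logarithm is only defined for positive numbers; log(0) is undefined (approaches negative infinity). This operation is invalid.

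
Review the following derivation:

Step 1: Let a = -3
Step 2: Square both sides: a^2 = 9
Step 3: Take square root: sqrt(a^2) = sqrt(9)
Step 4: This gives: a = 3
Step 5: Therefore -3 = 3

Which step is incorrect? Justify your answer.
Step 4: This gives: a = 3

Step 4 incorrectly states that sqrt(a^2) = a. The correct identity is sqrt(a^2) = |a|. Since a = -3 < 0, we have sqrt(a^2) = |-3| = 3, not a = -3.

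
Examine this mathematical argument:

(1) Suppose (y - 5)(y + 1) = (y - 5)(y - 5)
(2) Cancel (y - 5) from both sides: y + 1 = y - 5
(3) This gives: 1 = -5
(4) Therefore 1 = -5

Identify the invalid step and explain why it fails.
Step 2: Cancel (y - 5) from both sides: y + 1 = y - 5

Step 2 cancels (y - 5) from both sides. This is only valid if (y - 5) ≠ 0, i.e., y ≠ 5. When y = 5, both sides equal zero regardless of the other factors. The correct approach requires considering y = 5 as a separate case.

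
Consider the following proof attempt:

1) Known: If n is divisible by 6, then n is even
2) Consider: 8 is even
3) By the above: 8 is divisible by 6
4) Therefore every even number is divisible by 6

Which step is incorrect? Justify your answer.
Step 3: By the above: 8 is divisible by 6

Step 3 commits the fallacy of affirming the consequent. The known fact 'divisible by 6 → even' does NOT imply 'even → divisible by 6'. That would be the converse, which is false. For example, 8 is even but 8 ÷ 6 = 1.33, which is not an integer.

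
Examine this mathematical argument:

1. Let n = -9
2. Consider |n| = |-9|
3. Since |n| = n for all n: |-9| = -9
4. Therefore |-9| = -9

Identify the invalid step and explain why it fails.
Step 3: Since |n| = n for all n: |-9| = -9

Step 3 incorrectly states that |n| = n for all n. The correct definition is |n| = n when n >= 0, and |n| = -n when n < 0. Since -9 < 0, we have |-9| = -(-9) = 9, not -9.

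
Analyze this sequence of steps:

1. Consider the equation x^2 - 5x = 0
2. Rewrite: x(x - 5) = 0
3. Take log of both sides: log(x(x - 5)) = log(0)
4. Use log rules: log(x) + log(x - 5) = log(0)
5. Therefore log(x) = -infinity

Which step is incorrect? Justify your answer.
Step 3: Take log of both sides: log(x(x - 5)) = log(0)

Step 3 takes the logarithm of both sides, resulting in log(0) on the right side. The logarithm is only defined for positive numbers; log(0) is undefined (approaches negative infinity). This operation is invalid.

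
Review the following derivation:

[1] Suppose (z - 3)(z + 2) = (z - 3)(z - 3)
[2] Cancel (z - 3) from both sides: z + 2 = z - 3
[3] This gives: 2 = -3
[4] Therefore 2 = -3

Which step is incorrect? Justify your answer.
Step 2: Cancel (z - 3) from both sides: z + 2 = z - 3

Step 2 cancels (z - 3) from both sides. This is only valid if (z - 3) ≠ 0, i.e., z ≠ 3. When z = 3, both sides equal zero regardless of the other factors. The correct approach requires considering z = 3 as a separate case.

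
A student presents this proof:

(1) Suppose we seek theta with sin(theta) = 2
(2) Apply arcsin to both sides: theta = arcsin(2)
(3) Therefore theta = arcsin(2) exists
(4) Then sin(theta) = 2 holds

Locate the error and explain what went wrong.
Step 2: Apply arcsin to both sides: theta = arcsin(2)

Step 2 applies arcsin to 2. However, arcsin(x) is only defined for x in [-1, 1] because sin(theta) can only produce values in that range. Since |2| > 1, arcsin(2) is undefined. There is no angle whose sine equals 2.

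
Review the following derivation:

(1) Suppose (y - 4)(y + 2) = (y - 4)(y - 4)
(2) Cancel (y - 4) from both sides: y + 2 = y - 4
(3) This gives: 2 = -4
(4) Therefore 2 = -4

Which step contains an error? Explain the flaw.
Step 2: Cancel (y - 4) from both sides: y + 2 = y - 4

Step 2 cancels (y - 4) from both sides. This is only valid if (y - 4) ≠ 0, i.e., y ≠ 4. When y = 4, both sides equal zero regardless of the other factors. The correct approach requires considering y = 4 as a separate case.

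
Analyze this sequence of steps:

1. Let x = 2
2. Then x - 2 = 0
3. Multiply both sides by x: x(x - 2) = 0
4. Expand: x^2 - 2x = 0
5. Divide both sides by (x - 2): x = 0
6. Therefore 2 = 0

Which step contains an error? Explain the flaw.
Step 5: Divide both sides by (x - 2): x = 0

Step 5 divides both sides by (x - 2). However, since x = 2, we have (x - 2) = 0. Division by zero is undefined, making this step invalid.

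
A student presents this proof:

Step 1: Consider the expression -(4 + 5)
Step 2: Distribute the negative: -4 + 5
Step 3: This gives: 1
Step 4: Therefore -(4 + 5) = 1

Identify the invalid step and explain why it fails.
Step 2: Distribute the negative: -4 + 5

Step 2 incorrectly distributes the negative sign. The correct distribution is -(4 + 5) = -4 - 5 = -9. The negative must be applied to both terms, not just the first. The error treats -(4 + 5) as -4 + 5, which equals 1 instead of -9.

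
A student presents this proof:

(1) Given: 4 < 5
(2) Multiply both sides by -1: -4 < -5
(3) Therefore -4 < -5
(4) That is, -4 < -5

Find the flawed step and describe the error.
Step 2: Multiply both sides by -1: -4 < -5

Step 2 multiplies both sides by -1 but fails to reverse the inequality sign. When multiplying (or dividing) an inequality by a negative number, the direction must be reversed. Since 4 < 5, we should get -4 > -5, i.e., -4 > -5.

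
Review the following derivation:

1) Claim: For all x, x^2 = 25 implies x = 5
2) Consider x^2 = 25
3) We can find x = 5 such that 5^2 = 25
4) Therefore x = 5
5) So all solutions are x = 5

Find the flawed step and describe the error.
Step 4: Therefore x = 5

Step 4 incorrectly concludes that x = 5 is the only solution. The proof shows that x = 5 is A solution (existence), but does not show it is the ONLY solution (uniqueness). In fact, x = -5 is also a solution since (-5)^2 = 25. Finding one solution doesn't prove there are no others.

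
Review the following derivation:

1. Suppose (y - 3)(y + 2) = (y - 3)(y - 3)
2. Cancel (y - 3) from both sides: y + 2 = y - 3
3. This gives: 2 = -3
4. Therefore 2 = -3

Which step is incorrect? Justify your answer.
Step 2: Cancel (y - 3) from both sides: y + 2 = y - 3

Step 2 cancels (y - 3) from both sides. This is only valid if (y - 3) ≠ 0, i.e., y ≠ 3. When y = 3, both sides equal zero regardless of the other factors. The correct approach requires considering y = 3 as a separate case.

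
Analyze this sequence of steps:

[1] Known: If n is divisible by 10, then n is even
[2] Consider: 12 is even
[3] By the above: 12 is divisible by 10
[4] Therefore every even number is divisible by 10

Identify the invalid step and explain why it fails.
Step 3: By the above: 12 is divisible by 10

Step 3 commits the fallacy of affirming the consequent. The known fact 'divisible by 10 → even' does NOT imply 'even → divisible by 10'. That would be the converse, which is false. For example, 12 is even but 12 ÷ 10 = 1.20, which is not an integer.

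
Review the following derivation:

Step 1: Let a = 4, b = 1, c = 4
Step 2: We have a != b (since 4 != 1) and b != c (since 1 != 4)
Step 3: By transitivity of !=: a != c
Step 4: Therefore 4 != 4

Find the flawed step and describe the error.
Step 3: By transitivity of !=: a != c

Step 3 incorrectly applies transitivity to the '!=' relation. Transitivity states: if a R b and b R c, then a R c. However, '!=' is not transitive. Counterexample: 4 != 1 and 1 != 4, but 4 = 4 (both equal 4). Transitivity holds for relations like <, <=, =, but not for !=.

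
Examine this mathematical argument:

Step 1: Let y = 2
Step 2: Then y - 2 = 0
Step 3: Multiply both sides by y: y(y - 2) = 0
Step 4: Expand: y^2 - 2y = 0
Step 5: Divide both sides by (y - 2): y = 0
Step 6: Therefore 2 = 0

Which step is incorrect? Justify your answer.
Step 5: Divide both sides by (y - 2): y = 0

Step 5 divides both sides by (y - 2). However, since y = 2, we have (y - 2) = 0. Division by zero is undefined, making this step invalid.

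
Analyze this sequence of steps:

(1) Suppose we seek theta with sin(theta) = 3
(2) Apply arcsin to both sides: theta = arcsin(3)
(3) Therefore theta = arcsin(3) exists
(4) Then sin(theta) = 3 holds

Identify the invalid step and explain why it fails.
Step 2: Apply arcsin to both sides: theta = arcsin(3)

Step 2 applies arcsin to 3. However, arcsin(x) is only defined for x in [-1, 1] because sin(theta) can only produce values in that range. Since |3| > 1, arcsin(3) is undefined. There is no angle whose sine equals 3.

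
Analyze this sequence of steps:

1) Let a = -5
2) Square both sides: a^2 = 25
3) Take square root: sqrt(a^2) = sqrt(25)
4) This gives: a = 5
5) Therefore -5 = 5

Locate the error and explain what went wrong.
Step 4: This gives: a = 5

Step 4 incorrectly states that sqrt(a^2) = a. The correct identity is sqrt(a^2) = |a|. Since a = -5 < 0, we have sqrt(a^2) = |-5| = 5, not a = -5.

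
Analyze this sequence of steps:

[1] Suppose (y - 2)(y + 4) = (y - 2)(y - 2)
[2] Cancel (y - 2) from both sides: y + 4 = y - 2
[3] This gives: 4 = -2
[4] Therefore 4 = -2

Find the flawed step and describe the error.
Step 2: Cancel (y - 2) from both sides: y + 4 = y - 2

Step 2 cancels (y - 2) from both sides. This is only valid if (y - 2) ≠ 0, i.e., y ≠ 2. When y = 2, both sides equal zero regardless of the other factors. The correct approach requires considering y = 2 as a separate case.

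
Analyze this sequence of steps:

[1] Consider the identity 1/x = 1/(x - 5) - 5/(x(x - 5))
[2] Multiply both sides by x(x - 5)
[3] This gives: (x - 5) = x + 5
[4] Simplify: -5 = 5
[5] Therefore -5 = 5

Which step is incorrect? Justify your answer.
Step 3: This gives: (x - 5) = x + 5

Step 3 makes a sign error when clearing denominators. Multiplying -5/(x(x - 5)) by x(x - 5) gives -5, not +5. The correct result is (x - 5) = x - 5, which is trivially true, not (x - 5) = x + 5. (Step 1 is a valid identity: 1/(x - 5) - 5/(x(x - 5)) = (x - 5)/(x(x - 5)) = 1/x.)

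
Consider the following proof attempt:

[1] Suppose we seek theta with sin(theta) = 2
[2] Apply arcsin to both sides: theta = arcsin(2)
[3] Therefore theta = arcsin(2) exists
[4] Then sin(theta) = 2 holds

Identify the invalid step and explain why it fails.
Step 2: Apply arcsin to both sides: theta = arcsin(2)

Step 2 applies arcsin to 2. However, arcsin(x) is only defined for x in [-1, 1] because sin(theta) can only produce values in that range. Since |2| > 1, arcsin(2) is undefined. There is no angle whose sine equals 2.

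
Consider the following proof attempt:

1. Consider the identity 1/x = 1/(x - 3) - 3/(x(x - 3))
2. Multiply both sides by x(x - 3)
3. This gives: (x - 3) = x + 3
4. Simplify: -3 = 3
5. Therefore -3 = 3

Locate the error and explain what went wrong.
Step 3: This gives: (x - 3) = x + 3

Step 3 makes a sign error when clearing denominators. Multiplying -3/(x(x - 3)) by x(x - 3) gives -3, not +3. The correct result is (x - 3) = x - 3, which is trivially true, not (x - 3) = x + 3. (Step 1 is a valid identity: 1/(x - 3) - 3/(x(x - 3)) = (x - 3)/(x(x - 3)) = 1/x.)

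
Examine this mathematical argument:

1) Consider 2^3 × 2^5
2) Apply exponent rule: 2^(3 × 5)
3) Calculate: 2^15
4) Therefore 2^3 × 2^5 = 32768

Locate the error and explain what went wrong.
Step 2: Apply exponent rule: 2^(3 × 5)

Step 2 incorrectly states that a^b × a^c = a^(b×c). The correct rule is a^b × a^c = a^(b+c). The actual value is 2^3 × 2^5 = 2^8 = 256, not 2^15 = 32768.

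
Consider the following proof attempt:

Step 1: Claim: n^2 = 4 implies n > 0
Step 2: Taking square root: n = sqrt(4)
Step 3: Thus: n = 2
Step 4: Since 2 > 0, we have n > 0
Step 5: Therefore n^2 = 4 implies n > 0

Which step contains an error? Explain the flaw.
Step 2: Taking square root: n = sqrt(4)

Step 2 takes the square root and assumes the positive root only. The equation n^2 = 4 actually has two solutions: n = 2 and n = -2. The proof silently assumes n > 0 without justification, then uses this assumption to conclude n > 0, which is circular. The counterexample n = -2 shows the claim is false.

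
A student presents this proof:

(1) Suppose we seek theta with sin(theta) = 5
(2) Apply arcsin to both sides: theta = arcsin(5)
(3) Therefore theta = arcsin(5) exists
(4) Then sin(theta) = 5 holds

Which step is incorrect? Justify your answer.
Step 2: Apply arcsin to both sides: theta = arcsin(5)

Step 2 applies arcsin to 5. However, arcsin(x) is only defined for x in [-1, 1] because sin(theta) can only produce values in that range. Since |5| > 1, arcsin(5) is undefined. There is no angle whose sine equals 5.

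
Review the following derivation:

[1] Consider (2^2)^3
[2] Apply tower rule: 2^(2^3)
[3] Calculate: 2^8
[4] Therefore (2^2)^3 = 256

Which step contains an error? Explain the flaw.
Step 2: Apply tower rule: 2^(2^3)

Step 2 incorrectly states that (a^b)^c = a^(b^c). The correct rule is (a^b)^c = a^(b×c). The actual value is (2^2)^3 = 2^6 = 64, not 2^8 = 256.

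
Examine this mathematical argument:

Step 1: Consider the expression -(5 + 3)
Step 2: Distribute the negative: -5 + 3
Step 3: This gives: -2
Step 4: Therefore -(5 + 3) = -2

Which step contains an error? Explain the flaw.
Step 2: Distribute the negative: -5 + 3

Step 2 incorrectly distributes the negative sign. The correct distribution is -(5 + 3) = -5 - 3 = -8. The negative must be applied to both terms, not just the first. The error treats -(5 + 3) as -5 + 3, which equals -2 instead of -8.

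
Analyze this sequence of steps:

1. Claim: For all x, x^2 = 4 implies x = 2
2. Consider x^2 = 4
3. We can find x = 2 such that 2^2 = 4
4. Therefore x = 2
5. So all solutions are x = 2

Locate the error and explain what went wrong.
Step 4: Therefore x = 2

Step 4 incorrectly concludes that x = 2 is the only solution. The proof shows that x = 2 is A solution (existence), but does not show it is the ONLY solution (uniqueness). In fact, x = -2 is also a solution since (-2)^2 = 4. Finding one solution doesn't prove there are no others.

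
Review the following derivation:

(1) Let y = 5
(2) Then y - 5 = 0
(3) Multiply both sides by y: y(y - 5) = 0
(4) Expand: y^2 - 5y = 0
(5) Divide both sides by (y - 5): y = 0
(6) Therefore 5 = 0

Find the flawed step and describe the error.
Step 5: Divide both sides by (y - 5): y = 0

Step 5 divides both sides by (y - 5). However, since y = 5, we have (y - 5) = 0. Division by zero is undefined, making this step invalid.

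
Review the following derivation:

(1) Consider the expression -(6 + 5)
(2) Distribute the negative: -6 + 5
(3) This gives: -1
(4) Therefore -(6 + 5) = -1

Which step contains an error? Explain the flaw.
Step 2: Distribute the negative: -6 + 5

Step 2 incorrectly distributes the negative sign. The correct distribution is -(6 + 5) = -6 - 5 = -11. The negative must be applied to both terms, not just the first. The error treats -(6 + 5) as -6 + 5, which equals -1 instead of -11.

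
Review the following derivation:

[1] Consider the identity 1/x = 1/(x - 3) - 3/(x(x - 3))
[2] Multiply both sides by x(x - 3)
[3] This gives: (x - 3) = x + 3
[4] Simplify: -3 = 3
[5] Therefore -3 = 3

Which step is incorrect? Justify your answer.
Step 3: This gives: (x - 3) = x + 3

Step 3 makes a sign error when clearing denominators. Multiplying -3/(x(x - 3)) by x(x - 3) gives -3, not +3. The correct result is (x - 3) = x - 3, which is trivially true, not (x - 3) = x + 3. (Step 1 is a valid identity: 1/(x - 3) - 3/(x(x - 3)) = (x - 3)/(x(x - 3)) = 1/x.)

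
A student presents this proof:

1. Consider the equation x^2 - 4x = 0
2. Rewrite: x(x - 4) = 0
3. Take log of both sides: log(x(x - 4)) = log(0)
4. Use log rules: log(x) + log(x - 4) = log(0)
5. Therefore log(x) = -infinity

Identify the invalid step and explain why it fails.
Step 3: Take log of both sides: log(x(x - 4)) = log(0)

Step 3 takes the logarithm of both sides, resulting in log(0) on the right side. The logarithm is only defined for positive numbers; log(0) is undefined (approaches negative infinity). This operation is invalid.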